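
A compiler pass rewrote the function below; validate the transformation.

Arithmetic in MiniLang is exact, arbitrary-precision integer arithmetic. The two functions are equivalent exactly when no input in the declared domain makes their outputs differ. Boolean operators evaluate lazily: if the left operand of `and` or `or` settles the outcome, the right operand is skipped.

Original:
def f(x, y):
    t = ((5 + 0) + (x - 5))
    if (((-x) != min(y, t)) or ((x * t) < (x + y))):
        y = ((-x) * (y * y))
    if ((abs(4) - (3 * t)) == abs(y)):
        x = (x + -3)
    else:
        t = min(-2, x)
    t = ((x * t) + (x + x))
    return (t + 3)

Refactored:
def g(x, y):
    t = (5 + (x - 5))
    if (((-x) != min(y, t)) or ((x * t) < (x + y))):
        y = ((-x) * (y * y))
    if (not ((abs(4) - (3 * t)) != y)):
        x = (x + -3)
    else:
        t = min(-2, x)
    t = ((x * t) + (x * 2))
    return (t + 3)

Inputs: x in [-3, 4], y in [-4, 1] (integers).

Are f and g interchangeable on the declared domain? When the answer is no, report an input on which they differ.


The rewrite breaks on x=1, y=-1, where the results are -3 and 3.
f: t=1, then (((-x) != min(y, t)) or ((x * t) < (x + y))) is false, then ((abs(4) - (3 * t)) == abs(y)) is true, then x=-2, then t=-6, then returns -3
g: t=1, then (((-x) != min(y, t)) or ((x * t) < (x + y))) is false, then (not ((abs(4) - (3 * t)) != y)) is false, then t=-2, then t=0, then returns 3
verdict: not equivalent; witness: x=1, y=-1


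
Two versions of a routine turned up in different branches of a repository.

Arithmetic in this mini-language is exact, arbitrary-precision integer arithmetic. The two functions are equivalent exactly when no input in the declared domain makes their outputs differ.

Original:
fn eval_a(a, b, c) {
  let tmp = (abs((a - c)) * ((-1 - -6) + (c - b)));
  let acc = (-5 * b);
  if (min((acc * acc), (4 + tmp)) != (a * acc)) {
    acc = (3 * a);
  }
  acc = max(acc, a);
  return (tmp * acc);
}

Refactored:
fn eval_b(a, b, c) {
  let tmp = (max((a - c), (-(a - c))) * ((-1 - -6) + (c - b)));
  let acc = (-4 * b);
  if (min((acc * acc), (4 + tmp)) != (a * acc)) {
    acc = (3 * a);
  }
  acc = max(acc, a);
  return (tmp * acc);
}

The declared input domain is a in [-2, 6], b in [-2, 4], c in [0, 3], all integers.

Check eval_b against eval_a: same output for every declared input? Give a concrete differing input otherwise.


There is a counterexample at a=3, b=-1, c=2: 72 on one side, 32 on the other.
eval_a: tmp = 8; acc = 5; (min((acc * acc), (4 + tmp)) != (a * acc)) -> true; acc = 9; acc = 9; return 72
eval_b: tmp = 8; acc = 4; (min((acc * acc), (4 + tmp)) != (a * acc)) -> false; acc = 4; return 32
verdict: not equivalent; witness: a=3, b=-1, c=2


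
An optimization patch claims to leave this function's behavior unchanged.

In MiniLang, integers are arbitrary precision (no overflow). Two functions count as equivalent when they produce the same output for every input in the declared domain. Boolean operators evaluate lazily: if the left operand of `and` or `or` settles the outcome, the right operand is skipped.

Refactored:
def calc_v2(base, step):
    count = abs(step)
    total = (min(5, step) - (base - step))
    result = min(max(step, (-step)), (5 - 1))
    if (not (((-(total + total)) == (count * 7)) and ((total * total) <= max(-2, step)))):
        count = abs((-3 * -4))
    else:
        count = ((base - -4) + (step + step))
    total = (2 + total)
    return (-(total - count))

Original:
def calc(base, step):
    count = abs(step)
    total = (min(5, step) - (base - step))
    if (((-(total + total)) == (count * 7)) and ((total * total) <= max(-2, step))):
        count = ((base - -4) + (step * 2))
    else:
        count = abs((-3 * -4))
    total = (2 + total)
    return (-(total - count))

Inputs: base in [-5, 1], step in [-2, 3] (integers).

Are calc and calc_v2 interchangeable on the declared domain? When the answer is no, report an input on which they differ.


Reading the diff, among the changes: statement counts differ; also min/max/abs usage differs; also constant usage differs; also arithmetic usage differs; also local variable names differ; also boolean connective usage differs.
Spot check at base=-5, step=-1 — calc: count becomes 1; next total becomes 3; next (((-(total + total)) == (count * 7)) and ((total * total) <= max(-2, step))) evaluates to false; next count becomes 12; next total becomes 5; next final value 7. calc_v2: count becomes 1; next total becomes 3; next result becomes 1; next (not (((-(total + total)) == (count * 7)) and ((total * total) <= max(-2, step)))) evaluates to true; next count becomes 12; next total becomes 5; next final value 7. Both give 7.
An exhaustive pass over the 42 declared inputs shows identical outputs.
verdict: equivalent


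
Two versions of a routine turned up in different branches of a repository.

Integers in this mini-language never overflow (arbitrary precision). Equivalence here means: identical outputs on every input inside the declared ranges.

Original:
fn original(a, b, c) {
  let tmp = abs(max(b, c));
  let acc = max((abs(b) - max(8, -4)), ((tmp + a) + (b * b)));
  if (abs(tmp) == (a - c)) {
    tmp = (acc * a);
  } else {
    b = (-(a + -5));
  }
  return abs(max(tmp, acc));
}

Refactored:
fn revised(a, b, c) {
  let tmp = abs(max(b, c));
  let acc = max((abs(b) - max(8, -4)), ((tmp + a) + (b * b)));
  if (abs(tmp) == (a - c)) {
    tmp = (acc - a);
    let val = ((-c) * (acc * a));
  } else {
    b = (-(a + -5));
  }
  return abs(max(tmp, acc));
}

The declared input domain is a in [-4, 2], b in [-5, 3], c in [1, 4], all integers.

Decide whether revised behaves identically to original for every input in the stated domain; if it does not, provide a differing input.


There is a counterexample at a=2, b=-5, c=1: 56 on one side, 28 on the other.
original: tmp = 1; acc = 28; (abs(tmp) == (a - c)) -> true; tmp = 56; return 56
revised: tmp = 1; acc = 28; (abs(tmp) == (a - c)) -> true; tmp = 26; val = -56; return 28
verdict: not equivalent; witness: a=2, b=-5, c=1


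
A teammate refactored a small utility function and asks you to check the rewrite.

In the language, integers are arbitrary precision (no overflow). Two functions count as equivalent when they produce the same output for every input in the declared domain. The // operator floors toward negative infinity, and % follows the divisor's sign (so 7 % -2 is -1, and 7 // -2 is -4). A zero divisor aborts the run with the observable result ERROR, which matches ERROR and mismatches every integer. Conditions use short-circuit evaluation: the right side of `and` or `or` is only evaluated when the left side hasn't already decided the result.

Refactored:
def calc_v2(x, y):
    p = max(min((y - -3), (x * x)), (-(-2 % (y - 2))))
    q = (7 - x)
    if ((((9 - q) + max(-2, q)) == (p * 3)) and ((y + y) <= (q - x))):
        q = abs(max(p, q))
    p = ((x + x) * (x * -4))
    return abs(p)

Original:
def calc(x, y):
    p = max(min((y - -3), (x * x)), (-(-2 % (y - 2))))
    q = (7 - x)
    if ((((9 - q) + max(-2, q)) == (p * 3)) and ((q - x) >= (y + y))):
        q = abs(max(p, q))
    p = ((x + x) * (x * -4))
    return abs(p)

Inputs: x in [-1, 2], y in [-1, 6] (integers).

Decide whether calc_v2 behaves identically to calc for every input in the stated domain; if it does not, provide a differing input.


Although comparison usage differs, 32/32 inputs agree.
verdict: equivalent


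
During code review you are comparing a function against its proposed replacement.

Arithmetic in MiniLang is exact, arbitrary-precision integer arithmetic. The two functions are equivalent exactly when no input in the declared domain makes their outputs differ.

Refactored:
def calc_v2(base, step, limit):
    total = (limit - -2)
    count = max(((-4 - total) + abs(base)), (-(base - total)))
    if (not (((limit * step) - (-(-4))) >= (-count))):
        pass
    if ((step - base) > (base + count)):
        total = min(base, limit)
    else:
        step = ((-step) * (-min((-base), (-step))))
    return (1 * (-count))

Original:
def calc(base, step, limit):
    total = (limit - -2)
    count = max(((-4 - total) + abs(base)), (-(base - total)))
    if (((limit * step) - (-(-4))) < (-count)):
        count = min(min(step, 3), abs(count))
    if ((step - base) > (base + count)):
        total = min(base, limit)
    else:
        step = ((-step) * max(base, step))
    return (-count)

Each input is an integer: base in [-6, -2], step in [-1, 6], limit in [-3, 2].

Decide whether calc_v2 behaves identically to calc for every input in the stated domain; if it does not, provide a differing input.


Evaluate both at base=-6, step=1, limit=-3.
calc: total becomes -1; next count becomes 5; next (((limit * step) - (-(-4))) < (-count)) evaluates to true; next count becomes 1; next ((step - base) > (base + count)) evaluates to true; next total becomes -6; next final value -1
calc_v2: total becomes -1; next count becomes 5; next (not (((limit * step) - (-(-4))) >= (-count))) evaluates to true; next ((step - base) > (base + count)) evaluates to true; next total becomes -6; next final value -5
-1 and -5 differ, so these are not the same function on this domain.
verdict: not equivalent; witness: base=-6, step=1, limit=-3


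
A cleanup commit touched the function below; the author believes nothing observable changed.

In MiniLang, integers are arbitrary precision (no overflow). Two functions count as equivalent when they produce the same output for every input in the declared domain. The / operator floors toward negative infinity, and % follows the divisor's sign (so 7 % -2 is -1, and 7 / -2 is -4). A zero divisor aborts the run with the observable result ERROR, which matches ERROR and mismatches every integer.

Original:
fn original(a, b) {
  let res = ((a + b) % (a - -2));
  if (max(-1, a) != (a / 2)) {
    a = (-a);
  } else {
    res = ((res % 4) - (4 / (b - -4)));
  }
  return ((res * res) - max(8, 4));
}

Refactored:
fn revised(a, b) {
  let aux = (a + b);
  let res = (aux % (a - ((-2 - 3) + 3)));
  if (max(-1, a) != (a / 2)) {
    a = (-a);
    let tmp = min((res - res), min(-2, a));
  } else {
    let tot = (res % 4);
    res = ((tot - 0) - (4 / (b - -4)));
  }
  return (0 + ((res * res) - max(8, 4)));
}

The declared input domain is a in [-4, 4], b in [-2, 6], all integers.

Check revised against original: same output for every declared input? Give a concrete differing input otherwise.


The two versions differ — the changes include arithmetic usage differs, plus local variable names differ, plus min/max/abs usage differs, plus constant usage differs, plus statement counts differ.
One worked example (a=-2, b=-2) — original: a zero divisor aborts: ERROR; revised: aux=-4, then a zero divisor aborts: ERROR; agreement on ERROR.
Across all 81 domain points the two functions coincide.
verdict: equivalent


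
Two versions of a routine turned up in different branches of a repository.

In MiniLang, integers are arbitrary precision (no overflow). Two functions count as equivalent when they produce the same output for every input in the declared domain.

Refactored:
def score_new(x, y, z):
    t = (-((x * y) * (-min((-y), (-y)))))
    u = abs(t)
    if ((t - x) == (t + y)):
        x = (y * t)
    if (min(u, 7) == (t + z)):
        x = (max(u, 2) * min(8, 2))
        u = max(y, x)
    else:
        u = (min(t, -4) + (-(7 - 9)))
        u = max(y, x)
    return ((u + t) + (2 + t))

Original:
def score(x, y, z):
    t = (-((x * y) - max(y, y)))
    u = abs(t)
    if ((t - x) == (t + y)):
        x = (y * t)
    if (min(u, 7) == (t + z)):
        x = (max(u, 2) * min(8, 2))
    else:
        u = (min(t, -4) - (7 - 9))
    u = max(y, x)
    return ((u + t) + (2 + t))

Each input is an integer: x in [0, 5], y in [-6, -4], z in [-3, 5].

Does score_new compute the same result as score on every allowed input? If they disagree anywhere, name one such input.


At x=0, y=-6, z=-3: score gives -10, score_new gives 2.
verdict: not equivalent; witness: x=0, y=-6, z=-3


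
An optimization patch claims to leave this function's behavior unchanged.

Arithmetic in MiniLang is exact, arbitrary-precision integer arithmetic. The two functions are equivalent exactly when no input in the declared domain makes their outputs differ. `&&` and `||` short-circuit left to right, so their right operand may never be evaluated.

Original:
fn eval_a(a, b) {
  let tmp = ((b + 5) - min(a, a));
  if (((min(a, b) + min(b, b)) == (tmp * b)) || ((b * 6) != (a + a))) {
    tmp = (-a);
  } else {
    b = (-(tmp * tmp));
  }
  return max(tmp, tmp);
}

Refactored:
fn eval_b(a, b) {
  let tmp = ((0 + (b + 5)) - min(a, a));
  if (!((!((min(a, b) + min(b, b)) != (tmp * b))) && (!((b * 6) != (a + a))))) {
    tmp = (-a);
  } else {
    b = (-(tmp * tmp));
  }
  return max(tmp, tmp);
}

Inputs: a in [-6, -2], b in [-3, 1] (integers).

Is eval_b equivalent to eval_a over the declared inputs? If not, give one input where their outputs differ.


At a=-6, b=-2: eval_a gives 9, eval_b gives 6.
verdict: not equivalent; witness: a=-6, b=-2


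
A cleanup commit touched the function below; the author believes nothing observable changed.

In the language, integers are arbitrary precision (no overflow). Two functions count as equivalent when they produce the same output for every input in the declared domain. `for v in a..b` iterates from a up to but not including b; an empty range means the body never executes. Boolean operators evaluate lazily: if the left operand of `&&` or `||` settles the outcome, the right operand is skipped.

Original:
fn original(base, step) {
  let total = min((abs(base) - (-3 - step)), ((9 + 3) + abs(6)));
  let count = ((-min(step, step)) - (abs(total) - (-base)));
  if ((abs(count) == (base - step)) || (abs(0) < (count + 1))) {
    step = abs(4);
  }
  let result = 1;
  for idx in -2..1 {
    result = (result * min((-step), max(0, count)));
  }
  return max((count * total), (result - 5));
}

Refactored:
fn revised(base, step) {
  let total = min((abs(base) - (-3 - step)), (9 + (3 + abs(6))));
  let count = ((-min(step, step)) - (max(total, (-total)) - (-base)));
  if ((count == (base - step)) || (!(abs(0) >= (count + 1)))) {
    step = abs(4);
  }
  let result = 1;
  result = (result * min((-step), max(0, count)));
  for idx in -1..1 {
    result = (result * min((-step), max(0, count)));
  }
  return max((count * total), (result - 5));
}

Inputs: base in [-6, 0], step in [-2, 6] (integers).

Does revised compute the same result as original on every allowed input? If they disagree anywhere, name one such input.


The rewrite breaks on base=-6, step=3, where the results are -32 and -69.
original: total=12, then count=-9, then ((abs(count) == (base - step)) || (abs(0) < (count + 1))) is false, then result=1, then (idx=-2), then result=-3, then (idx=-1), then result=9, then (idx=0), then result=-27, then returns -32
revised: total=12, then count=-9, then ((count == (base - step)) || (!(abs(0) >= (count + 1)))) is true, then step=4, then result=1, then result=-4, then (idx=-1), then result=16, then (idx=0), then result=-64, then returns -69
verdict: not equivalent; witness: base=-6, step=3


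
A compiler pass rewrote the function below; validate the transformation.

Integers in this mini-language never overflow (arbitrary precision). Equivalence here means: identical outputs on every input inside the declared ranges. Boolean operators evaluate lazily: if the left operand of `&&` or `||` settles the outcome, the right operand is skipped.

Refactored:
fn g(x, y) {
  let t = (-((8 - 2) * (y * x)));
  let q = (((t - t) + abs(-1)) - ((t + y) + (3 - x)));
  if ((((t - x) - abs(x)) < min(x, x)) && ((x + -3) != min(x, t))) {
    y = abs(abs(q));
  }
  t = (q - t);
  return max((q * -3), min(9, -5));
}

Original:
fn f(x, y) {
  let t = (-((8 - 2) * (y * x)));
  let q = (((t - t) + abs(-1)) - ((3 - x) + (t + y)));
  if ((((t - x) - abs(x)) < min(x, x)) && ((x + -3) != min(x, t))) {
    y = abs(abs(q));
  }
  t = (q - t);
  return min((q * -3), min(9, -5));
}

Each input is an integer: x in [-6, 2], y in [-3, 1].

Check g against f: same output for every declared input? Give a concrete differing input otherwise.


Not equivalent: x=-6, y=-3 separates them (-309 vs -5).
f: t becomes -108; next q becomes 103; next ((((t - x) - abs(x)) < min(x, x)) && ((x + -3) != min(x, t))) evaluates to true; next y becomes 103; next t becomes 211; next final value -309
g: t becomes -108; next q becomes 103; next ((((t - x) - abs(x)) < min(x, x)) && ((x + -3) != min(x, t))) evaluates to true; next y becomes 103; next t becomes 211; next final value -5
verdict: not equivalent; witness: x=-6, y=-3


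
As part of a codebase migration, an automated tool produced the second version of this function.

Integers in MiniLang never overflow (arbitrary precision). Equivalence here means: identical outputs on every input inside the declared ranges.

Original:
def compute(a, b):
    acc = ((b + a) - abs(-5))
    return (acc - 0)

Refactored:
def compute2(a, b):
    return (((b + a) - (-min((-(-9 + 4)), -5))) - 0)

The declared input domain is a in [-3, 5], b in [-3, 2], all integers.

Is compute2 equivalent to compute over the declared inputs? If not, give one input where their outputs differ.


Comparing the listings, the differences include: local variable names differ; and min/max/abs usage differs; and constant usage differs; and arithmetic usage differs; and statement counts differ.
Spot check at a=0, b=2 — compute: acc=-3, then returns -3. compute2: returns -3. Both give -3.
Across all 54 domain points the two functions coincide.
verdict: equivalent


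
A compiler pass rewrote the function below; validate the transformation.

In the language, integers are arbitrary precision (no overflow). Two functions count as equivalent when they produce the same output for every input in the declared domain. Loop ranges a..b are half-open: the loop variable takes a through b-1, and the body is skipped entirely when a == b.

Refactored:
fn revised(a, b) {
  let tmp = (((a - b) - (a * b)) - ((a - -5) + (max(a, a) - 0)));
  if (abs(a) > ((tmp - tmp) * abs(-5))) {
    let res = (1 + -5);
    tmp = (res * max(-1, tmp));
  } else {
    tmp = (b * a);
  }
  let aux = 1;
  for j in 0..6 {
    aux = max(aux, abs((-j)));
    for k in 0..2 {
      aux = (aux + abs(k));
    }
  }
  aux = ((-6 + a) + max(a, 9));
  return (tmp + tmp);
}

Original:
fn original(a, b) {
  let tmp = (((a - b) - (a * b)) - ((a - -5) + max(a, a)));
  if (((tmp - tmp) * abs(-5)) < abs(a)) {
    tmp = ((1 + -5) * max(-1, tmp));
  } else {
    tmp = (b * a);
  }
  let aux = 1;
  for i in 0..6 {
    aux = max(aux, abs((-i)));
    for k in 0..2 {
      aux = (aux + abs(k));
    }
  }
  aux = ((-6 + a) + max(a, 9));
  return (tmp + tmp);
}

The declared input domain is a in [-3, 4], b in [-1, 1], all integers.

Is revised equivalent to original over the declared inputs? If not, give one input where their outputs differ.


This is a faithful refactor — comparison usage differs, local variable names differ, arithmetic usage differs, statement counts differ, constant usage differs, but the computed results match everywhere.
Spot check at a=1, b=1 — original: tmp = -8; (((tmp - tmp) * abs(-5)) < abs(a)) -> true; tmp = 4; aux = 1; [i=0]; aux = 1; [k=0]; aux = 1; [k=1]; aux = 2; [i=1]; aux = 2; [k=0]; aux = 2; [k=1]; aux = 3; [i=2]; aux = 3; [k=0]; aux = 3; [k=1]; aux = 4; [i=3]; aux = 4; [k=0]; aux = 4; [k=1]; aux = 5; [i=4]; aux = 5; [k=0]; aux = 5; [k=1]; aux = 6; [i=5]; aux = 6; [k=0]; aux = 6; [k=1]; aux = 7; aux = 4; return 8. revised: tmp = -8; (abs(a) > ((tmp - tmp) * abs(-5))) -> true; res = -4; tmp = 4; aux = 1; [j=0]; aux = 1; [k=0]; aux = 1; [k=1]; aux = 2; [j=1]; aux = 2; [k=0]; aux = 2; [k=1]; aux = 3; [j=2]; aux = 3; [k=0]; aux = 3; [k=1]; aux = 4; [j=3]; aux = 4; [k=0]; aux = 4; [k=1]; aux = 5; [j=4]; aux = 5; [k=0]; aux = 5; [k=1]; aux = 6; [j=5]; aux = 6; [k=0]; aux = 6; [k=1]; aux = 7; aux = 4; return 8. Both give 8.
An exhaustive pass over the 24 declared inputs shows identical outputs.
verdict: equivalent


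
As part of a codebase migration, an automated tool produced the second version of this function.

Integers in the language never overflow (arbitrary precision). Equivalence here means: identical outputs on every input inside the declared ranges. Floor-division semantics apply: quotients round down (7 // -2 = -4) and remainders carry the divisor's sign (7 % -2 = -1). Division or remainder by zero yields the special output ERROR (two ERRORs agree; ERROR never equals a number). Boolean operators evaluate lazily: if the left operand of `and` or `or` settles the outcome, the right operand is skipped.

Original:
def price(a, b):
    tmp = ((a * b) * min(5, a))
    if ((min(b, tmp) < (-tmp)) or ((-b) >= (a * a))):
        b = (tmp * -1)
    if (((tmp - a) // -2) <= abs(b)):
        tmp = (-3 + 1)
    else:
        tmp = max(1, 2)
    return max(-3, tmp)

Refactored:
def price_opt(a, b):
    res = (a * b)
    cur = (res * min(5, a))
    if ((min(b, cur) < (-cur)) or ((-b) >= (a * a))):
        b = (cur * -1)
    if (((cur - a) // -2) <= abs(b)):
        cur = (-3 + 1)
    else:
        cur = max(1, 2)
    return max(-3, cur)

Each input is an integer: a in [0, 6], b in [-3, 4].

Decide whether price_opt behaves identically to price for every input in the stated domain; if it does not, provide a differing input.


Behavior is preserved: although local variable names differ; and statement counts differ, the outputs never diverge.
One worked example (a=3, b=-1) — price: tmp = -9; ((min(b, tmp) < (-tmp)) or ((-b) >= (a * a))) -> true; b = 9; (((tmp - a) // -2) <= abs(b)) -> true; tmp = -2; return -2; price_opt: res = -3; cur = -9; ((min(b, cur) < (-cur)) or ((-b) >= (a * a))) -> true; b = 9; (((cur - a) // -2) <= abs(b)) -> true; cur = -2; return -2; agreement on -2.
Checked all 56 inputs in the declared domain: the outputs agree on every one.
verdict: equivalent


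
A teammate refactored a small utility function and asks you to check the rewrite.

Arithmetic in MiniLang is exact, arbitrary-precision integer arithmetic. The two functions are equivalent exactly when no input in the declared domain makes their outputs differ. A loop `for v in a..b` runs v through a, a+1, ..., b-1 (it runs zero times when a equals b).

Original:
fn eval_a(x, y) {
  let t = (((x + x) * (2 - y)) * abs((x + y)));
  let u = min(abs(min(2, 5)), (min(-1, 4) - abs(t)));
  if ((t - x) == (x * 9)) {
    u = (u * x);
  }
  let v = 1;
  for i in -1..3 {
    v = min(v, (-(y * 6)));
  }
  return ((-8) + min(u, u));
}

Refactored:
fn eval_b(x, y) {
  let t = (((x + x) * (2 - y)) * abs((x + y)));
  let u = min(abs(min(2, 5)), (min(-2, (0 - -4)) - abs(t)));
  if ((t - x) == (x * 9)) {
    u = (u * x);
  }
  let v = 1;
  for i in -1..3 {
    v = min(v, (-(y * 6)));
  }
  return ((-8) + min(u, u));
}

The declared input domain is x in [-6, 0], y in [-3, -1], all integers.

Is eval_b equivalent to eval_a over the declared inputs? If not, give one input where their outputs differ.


These are not equivalent — on x=-6, y=-3 the outputs split (-549 vs -550).
eval_a: t becomes -540; next u becomes -541; next ((t - x) == (x * 9)) evaluates to false; next v becomes 1; next at i=-1:; next v becomes 1; next at i=0:; next v becomes 1; next at i=1:; next v becomes 1; next at i=2:; next v becomes 1; next final value -549
eval_b: t becomes -540; next u becomes -542; next ((t - x) == (x * 9)) evaluates to false; next v becomes 1; next at i=-1:; next v becomes 1; next at i=0:; next v becomes 1; next at i=1:; next v becomes 1; next at i=2:; next v becomes 1; next final value -550
verdict: not equivalent; witness: x=-6, y=-3


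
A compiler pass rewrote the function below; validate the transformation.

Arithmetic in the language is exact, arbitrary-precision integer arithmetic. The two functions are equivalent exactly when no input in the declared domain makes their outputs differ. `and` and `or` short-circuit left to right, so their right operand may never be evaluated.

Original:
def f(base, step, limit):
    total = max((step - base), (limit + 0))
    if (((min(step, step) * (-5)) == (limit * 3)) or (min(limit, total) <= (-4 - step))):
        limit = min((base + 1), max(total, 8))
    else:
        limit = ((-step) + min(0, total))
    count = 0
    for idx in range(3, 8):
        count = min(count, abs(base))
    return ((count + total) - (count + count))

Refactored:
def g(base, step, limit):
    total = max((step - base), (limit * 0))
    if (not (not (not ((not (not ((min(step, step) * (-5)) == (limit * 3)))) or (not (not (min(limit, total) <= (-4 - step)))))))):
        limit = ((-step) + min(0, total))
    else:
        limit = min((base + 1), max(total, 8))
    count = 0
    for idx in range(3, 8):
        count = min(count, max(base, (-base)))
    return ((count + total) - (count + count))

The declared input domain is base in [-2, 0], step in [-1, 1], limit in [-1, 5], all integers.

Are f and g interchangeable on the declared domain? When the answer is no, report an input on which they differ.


The rewrite breaks on base=-2, step=-1, limit=2, where the results are 2 and 1.
f: total = 2; (((min(step, step) * (-5)) == (limit * 3)) or (min(limit, total) <= (-4 - step))) -> false; limit = 1; count = 0; [idx=3]; count = 0; [idx=4]; count = 0; [idx=5]; count = 0; [idx=6]; count = 0; [idx=7]; count = 0; return 2
g: total = 1; (not (not (not ((not (not ((min(step, step) * (-5)) == (limit * 3)))) or (not (not (min(limit, total) <= (-4 - step)))))))) -> true; limit = 1; count = 0; [idx=3]; count = 0; [idx=4]; count = 0; [idx=5]; count = 0; [idx=6]; count = 0; [idx=7]; count = 0; return 1
verdict: not equivalent; witness: base=-2, step=-1, limit=2


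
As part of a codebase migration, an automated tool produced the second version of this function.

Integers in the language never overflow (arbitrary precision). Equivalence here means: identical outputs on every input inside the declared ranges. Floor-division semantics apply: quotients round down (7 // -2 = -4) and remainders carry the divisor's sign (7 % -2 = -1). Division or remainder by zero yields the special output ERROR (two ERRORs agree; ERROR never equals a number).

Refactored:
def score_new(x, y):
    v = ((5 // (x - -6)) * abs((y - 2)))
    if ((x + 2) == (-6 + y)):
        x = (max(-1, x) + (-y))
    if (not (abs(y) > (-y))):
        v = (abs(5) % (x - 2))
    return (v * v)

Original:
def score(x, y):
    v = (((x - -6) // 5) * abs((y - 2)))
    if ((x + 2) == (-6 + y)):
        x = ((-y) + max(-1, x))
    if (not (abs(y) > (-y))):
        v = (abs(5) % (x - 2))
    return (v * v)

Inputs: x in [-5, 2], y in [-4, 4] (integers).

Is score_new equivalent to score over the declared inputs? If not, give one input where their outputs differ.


Evaluate both at x=-5, y=1.
score: v := 0 | ((x + 2) == (-6 + y)): false | (not (abs(y) > (-y))): false | result 0
score_new: v := 5 | ((x + 2) == (-6 + y)): false | (not (abs(y) > (-y))): false | result 25
0 and 25 differ, so these are not the same function on this domain.
verdict: not equivalent; witness: x=-5, y=1


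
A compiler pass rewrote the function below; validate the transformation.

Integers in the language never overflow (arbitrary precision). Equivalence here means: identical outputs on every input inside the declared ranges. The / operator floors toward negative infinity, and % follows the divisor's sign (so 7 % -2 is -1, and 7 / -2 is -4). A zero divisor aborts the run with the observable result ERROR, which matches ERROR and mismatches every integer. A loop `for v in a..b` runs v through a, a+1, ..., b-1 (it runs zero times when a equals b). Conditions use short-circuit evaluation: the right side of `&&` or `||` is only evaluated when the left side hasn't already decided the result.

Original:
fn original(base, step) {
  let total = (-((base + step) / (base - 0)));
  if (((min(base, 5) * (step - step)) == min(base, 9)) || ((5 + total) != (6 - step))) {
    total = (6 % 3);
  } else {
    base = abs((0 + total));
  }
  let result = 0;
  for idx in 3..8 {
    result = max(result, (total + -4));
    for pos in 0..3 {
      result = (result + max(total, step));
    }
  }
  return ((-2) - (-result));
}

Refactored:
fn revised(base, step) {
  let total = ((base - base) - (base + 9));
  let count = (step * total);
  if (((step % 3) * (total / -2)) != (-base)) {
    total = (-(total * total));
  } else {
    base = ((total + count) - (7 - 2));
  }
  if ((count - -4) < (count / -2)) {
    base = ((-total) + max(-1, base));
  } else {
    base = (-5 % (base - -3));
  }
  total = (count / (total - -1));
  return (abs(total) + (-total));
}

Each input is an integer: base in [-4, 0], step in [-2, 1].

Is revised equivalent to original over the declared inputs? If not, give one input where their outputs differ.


Not equivalent: base=-4, step=-2 separates them (-2 vs 2).
original: total := -1 | (((min(base, 5) * (step - step)) == min(base, 9)) || ((5 + total) != (6 - step))): true | total := 0 | result := 0 | iter idx=3: | result := 0 | iter pos=0: | result := 0 | iter pos=1: | result := 0 | iter pos=2: | result := 0 | iter idx=4: | result := 0 | iter pos=0: | result := 0 | iter pos=1: | result := 0 | iter pos=2: | result := 0 | iter idx=5: | result := 0 | iter pos=0: | result := 0 | iter pos=1: | result := 0 | iter pos=2: | result := 0 | iter idx=6: | result := 0 | iter pos=0: | result := 0 | iter pos=1: | result := 0 | iter pos=2: | result := 0 | iter idx=7: | result := 0 | iter pos=0: | result := 0 | iter pos=1: | result := 0 | iter pos=2: | result := 0 | result -2
revised: total := -5 | count := 10 | (((step % 3) * (total / -2)) != (-base)): true | total := -25 | ((count - -4) < (count / -2)): false | base := 0 | total := -1 | result 2
verdict: not equivalent; witness: base=-4, step=-2


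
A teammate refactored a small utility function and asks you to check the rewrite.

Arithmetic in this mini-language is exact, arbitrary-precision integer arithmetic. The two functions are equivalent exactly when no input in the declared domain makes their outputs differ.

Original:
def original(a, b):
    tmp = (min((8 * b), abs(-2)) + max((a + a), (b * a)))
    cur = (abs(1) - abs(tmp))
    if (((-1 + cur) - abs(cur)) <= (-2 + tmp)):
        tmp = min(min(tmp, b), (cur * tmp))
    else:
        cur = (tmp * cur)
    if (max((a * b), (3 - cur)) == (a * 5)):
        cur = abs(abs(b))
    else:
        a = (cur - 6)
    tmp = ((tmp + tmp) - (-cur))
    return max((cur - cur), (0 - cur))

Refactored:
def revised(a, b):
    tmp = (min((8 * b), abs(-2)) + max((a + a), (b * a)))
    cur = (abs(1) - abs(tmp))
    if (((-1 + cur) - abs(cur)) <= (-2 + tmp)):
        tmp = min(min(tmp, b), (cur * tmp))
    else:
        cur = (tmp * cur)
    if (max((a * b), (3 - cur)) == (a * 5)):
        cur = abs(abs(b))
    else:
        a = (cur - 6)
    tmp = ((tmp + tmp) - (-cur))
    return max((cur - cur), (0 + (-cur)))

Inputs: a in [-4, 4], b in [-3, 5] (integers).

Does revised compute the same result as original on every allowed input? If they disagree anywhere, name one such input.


The two versions differ — the changes include arithmetic usage differs.
As a probe, take a=-2, b=1: original runs tmp=0, then cur=1, then (((-1 + cur) - abs(cur)) <= (-2 + tmp)) is false, then cur=0, then (max((a * b), (3 - cur)) == (a * 5)) is false, then a=-6, then tmp=0, then returns 0; revised runs tmp=0, then cur=1, then (((-1 + cur) - abs(cur)) <= (-2 + tmp)) is false, then cur=0, then (max((a * b), (3 - cur)) == (a * 5)) is false, then a=-6, then tmp=0, then returns 0; both end at 0.
Every one of the 81 inputs gives matching results.
verdict: equivalent


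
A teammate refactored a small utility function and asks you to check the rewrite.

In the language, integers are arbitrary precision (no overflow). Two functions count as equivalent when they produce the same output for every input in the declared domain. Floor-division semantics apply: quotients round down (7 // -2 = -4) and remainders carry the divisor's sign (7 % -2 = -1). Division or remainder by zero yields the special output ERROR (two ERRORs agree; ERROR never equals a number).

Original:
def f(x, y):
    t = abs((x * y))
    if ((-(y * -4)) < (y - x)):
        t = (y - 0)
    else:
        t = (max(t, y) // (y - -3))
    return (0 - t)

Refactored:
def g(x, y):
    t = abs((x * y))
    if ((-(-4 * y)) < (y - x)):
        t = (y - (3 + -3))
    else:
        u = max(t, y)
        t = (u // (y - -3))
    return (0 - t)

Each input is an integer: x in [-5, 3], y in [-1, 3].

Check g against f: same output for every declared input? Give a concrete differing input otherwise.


Differences: local variable names differ, and statement counts differ, and arithmetic usage differs, and constant usage differs — yet all 45 inputs agree.
verdict: equivalent


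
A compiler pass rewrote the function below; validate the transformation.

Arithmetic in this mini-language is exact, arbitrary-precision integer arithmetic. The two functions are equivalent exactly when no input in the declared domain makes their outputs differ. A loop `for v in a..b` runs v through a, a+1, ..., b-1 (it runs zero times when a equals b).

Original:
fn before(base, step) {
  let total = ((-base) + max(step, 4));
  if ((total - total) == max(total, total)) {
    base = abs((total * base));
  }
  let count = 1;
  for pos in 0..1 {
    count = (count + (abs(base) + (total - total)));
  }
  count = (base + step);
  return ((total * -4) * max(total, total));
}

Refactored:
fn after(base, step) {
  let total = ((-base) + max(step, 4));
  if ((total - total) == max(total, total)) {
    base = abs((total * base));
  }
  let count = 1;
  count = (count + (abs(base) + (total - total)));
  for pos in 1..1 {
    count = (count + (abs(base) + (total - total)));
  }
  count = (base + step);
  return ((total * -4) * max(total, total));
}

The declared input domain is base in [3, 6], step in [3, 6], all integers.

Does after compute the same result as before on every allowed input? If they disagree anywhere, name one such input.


Comparing the listings, the differences include: arithmetic usage differs, and statement counts differ, and loop structure differs, and min/max/abs usage differs.
Spot check at base=4, step=6 — before: total=2, then ((total - total) == max(total, total)) is false, then count=1, then (pos=0), then count=5, then count=10, then returns -16. after: total=2, then ((total - total) == max(total, total)) is false, then count=1, then count=5, then the loop over pos runs zero times, then count=10, then returns -16. Both give -16.
An exhaustive pass over the 16 declared inputs shows identical outputs.
verdict: equivalent


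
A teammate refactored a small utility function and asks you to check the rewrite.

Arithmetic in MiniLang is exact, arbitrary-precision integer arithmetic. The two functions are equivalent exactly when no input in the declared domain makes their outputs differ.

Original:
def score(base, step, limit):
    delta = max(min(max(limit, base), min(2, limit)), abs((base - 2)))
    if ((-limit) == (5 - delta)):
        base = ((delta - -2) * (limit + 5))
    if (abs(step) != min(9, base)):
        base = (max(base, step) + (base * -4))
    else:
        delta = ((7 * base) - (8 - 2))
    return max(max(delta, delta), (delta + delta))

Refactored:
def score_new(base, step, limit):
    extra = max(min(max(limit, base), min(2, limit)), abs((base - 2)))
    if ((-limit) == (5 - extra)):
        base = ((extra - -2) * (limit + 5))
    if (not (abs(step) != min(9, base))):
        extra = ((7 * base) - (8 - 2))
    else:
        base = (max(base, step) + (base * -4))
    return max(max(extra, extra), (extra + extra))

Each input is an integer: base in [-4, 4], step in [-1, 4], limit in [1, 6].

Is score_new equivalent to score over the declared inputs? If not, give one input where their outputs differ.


Reading the diff, among the changes: boolean connective usage differs, and local variable names differ.
Spot check at base=-2, step=3, limit=4 — score: delta = 4; ((-limit) == (5 - delta)) -> false; (abs(step) != min(9, base)) -> true; base = 11; return 8. score_new: extra = 4; ((-limit) == (5 - extra)) -> false; (not (abs(step) != min(9, base))) -> false; base = 11; return 8. Both give 8.
Sweeping the whole domain (324 inputs) finds no disagreement.
verdict: equivalent


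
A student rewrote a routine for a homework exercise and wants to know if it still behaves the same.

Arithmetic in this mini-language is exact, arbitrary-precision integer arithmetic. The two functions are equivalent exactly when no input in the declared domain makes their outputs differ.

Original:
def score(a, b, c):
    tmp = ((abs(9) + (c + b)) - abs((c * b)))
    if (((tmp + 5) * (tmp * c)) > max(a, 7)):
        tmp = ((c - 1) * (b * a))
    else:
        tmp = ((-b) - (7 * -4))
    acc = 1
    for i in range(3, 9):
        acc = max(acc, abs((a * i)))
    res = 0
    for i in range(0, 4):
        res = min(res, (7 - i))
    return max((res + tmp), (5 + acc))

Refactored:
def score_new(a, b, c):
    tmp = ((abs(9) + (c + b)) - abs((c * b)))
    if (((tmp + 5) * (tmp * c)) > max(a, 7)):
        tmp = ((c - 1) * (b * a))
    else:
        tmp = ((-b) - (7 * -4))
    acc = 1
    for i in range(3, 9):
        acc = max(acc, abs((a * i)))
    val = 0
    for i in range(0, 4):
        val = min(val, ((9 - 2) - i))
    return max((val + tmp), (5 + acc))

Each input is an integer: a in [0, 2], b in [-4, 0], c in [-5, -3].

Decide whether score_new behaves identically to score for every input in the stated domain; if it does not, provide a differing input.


The two versions differ — the changes include local variable names differ; also arithmetic usage differs; also constant usage differs.
Tracing a=1, b=-3, c=-4: score: tmp=-10, then (((tmp + 5) * (tmp * c)) > max(a, 7)) is false, then tmp=31, then acc=1, then (i=3), then acc=3, then (i=4), then acc=4, then (i=5), then acc=5, then (i=6), then acc=6, then (i=7), then acc=7, then (i=8), then acc=8, then res=0, then (i=0), then res=0, then (i=1), then res=0, then (i=2), then res=0, then (i=3), then res=0, then returns 31 | score_new: tmp=-10, then (((tmp + 5) * (tmp * c)) > max(a, 7)) is false, then tmp=31, then acc=1, then (i=3), then acc=3, then (i=4), then acc=4, then (i=5), then acc=5, then (i=6), then acc=6, then (i=7), then acc=7, then (i=8), then acc=8, then val=0, then (i=0), then val=0, then (i=1), then val=0, then (i=2), then val=0, then (i=3), then val=0, then returns 31 — matching result 31.
Sweeping the whole domain (45 inputs) finds no disagreement.
verdict: equivalent


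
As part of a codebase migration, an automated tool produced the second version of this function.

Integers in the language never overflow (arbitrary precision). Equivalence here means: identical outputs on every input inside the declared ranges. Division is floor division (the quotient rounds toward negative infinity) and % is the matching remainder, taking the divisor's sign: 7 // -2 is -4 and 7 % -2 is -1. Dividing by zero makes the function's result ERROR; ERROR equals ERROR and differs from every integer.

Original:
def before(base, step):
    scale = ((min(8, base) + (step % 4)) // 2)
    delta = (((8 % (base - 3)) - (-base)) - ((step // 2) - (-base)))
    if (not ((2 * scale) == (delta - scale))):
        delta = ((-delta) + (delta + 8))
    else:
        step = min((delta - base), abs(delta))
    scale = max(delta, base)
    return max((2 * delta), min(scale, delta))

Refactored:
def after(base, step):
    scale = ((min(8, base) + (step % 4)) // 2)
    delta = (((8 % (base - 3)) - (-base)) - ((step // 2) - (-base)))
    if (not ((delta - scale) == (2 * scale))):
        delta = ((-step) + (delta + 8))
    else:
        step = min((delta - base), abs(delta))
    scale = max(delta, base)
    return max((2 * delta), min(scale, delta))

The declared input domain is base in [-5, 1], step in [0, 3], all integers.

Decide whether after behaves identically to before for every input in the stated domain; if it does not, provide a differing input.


Not equivalent: base=-5, step=1 separates them (16 vs 14).
before: scale=-2, then delta=0, then (not ((2 * scale) == (delta - scale))) is true, then delta=8, then scale=8, then returns 16
after: scale=-2, then delta=0, then (not ((delta - scale) == (2 * scale))) is true, then delta=7, then scale=7, then returns 14
verdict: not equivalent; witness: base=-5, step=1
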